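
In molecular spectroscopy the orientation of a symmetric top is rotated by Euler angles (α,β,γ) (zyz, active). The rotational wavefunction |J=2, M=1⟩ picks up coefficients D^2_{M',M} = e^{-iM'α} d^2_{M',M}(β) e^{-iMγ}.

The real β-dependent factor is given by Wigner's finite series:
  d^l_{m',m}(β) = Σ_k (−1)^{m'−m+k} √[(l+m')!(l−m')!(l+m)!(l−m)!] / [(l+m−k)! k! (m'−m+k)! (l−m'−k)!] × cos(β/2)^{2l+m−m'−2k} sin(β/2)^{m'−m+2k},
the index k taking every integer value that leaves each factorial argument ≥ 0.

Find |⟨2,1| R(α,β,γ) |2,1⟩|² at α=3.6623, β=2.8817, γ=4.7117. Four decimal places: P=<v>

D^2_{1,1}(3.6623,2.8817,4.7117) = e^{-i·1·3.6623}·d^2_{1,1}(2.8817)·e^{-i·1·4.7117}. Compute d first:
With c≡cos(β/2)=0.129581 and s≡sin(β/2)=0.991569, N=[6·1·6·1]^{1/2}=6.000000
Admissible k: 0..1 (factorial args all ≥0)
  k=0: (−1)^0·6.0000/(6)·0.1296^4·0.9916^0 = +0.000282
  k=1: (−1)^1·6.0000/(2)·0.1296^2·0.9916^2 = -0.049528
d^2_{1,1}(2.8817) = +0.000282 -0.049528 = -0.049246
|D^2_{1,1}|² = |d^2_{1,1}(β)|² = (-0.049246)² = 0.002425 (the z-rotation phases have unit modulus)

P=0.0024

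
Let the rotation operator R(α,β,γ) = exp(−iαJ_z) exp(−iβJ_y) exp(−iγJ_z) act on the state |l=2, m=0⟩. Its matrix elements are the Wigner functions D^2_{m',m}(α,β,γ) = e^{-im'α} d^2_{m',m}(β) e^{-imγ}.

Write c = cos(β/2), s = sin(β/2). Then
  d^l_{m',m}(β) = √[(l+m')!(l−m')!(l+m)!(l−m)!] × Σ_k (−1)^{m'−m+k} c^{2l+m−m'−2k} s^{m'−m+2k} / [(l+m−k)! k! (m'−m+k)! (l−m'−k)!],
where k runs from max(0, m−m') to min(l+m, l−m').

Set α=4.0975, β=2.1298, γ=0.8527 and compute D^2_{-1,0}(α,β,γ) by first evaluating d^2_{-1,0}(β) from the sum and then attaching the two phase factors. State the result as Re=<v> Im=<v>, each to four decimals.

D^2_{-1,0}(4.0975,2.1298,0.8527) = e^{-i·-1·4.0975}·d^2_{-1,0}(2.1298)·e^{-i·0·0.8527}. Compute d first:
Half-angle: c=0.484592, s=0.874740. N=√(1·6·2·2)=4.898979
Admissible k: 1..2 (factorial args all ≥0)
  k=1: (−1)^0·4.8990/(2)·0.4846^3·0.8747^1 = +0.243828
  k=2: (−1)^1·4.8990/(2)·0.4846^1·0.8747^3 = -0.794491
d^2_{-1,0}(2.1298) = +0.243828 -0.794491 = -0.550664
Attach z-rotation phases: D = e^{-i(-1)(4.0975)}·(-0.550664)·e^{-i(0)(0.8527)} = +0.317660+0.449803i

Re=0.3177 Im=0.4498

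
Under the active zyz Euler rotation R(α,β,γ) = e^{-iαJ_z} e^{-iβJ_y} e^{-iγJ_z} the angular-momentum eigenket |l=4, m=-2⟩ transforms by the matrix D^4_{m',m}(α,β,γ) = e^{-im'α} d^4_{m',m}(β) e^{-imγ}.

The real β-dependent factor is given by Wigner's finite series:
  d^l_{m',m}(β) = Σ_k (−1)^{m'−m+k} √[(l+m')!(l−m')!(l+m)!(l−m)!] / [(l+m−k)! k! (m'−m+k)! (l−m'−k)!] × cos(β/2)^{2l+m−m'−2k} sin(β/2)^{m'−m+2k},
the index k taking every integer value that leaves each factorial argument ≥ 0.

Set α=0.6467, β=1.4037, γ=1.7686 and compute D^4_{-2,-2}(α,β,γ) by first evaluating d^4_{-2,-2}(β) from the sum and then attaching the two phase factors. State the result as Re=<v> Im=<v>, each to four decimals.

First d^4_{-2,-2}(β=1.4037), then the phase factors e^{-i(-2)α} and e^{-i(-2)γ}:
c=cos(1.4037/2)=0.763649, s=sin(1.4037/2)=0.645632; N=√[2·720·2·720]=1440.000000
k∈{0,1,2} keeps every argument non-negative
  k=0: (−1)^0·1440.0000/(1440)·0.7636^8·0.6456^0 = +0.115651
  k=1: (−1)^1·1440.0000/(120)·0.7636^6·0.6456^2 = -0.992005
  k=2: (−1)^2·1440.0000/(96)·0.7636^4·0.6456^4 = +0.886351
d^4_{-2,-2}(1.4037) = +0.115651 -0.992005 +0.886351 = +0.009997
Attach z-rotation phases: D = e^{-i(-2)(0.6467)}·(+0.009997)·e^{-i(-2)(1.7686)} = +0.001179-0.009928i

Re=0.0012 Im=-0.0099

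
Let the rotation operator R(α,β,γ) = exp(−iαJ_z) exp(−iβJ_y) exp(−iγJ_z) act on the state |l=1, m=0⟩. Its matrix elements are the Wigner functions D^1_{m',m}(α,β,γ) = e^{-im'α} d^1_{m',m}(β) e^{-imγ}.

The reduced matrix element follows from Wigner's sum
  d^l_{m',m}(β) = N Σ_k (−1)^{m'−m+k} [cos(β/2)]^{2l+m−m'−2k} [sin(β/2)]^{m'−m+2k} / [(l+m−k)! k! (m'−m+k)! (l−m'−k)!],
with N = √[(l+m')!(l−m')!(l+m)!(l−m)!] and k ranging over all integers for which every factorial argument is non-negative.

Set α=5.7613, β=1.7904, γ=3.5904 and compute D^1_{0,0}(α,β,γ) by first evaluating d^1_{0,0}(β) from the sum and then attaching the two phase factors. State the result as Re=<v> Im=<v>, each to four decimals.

Re=-0.2178 Im=0.0000

Split into d^1_{0,0}(β=1.7904) × two z-phases.
With c≡cos(β/2)=0.625363 and s≡sin(β/2)=0.780334, N=[1·1·1·1]^{1/2}=1.000000
Admissible k: 0..1 (factorial args all ≥0)
  k=0: (−1)^0·1.0000/(1)·0.6254^2·0.7803^0 = +0.391079
  k=1: (−1)^1·1.0000/(1)·0.6254^0·0.7803^2 = -0.608921
d^1_{0,0}(1.7904) = +0.391079 -0.608921 = -0.217843
Phases: e^{-i·(0)·5.7613}=+1.000000+0.000000i, e^{-i·(0)·3.5904}=+1.000000+0.000000i ⇒ D=-0.217843+0.000000i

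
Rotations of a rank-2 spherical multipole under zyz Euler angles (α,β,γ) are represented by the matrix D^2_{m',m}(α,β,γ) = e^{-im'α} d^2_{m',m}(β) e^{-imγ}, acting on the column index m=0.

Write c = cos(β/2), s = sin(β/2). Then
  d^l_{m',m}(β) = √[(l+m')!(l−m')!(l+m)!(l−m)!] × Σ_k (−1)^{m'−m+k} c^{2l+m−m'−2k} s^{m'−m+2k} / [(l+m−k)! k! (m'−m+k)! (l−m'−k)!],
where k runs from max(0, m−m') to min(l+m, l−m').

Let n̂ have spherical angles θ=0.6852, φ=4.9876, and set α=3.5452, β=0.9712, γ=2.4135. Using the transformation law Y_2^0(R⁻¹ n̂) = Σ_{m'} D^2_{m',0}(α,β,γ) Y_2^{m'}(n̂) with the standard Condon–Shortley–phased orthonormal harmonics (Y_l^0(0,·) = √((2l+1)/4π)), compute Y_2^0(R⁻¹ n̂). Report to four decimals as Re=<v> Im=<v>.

Need the full column D^2_{m',0} for m'=−2..2 at α=3.5452, β=0.9712, γ=2.4135.
cos(β/2)=0.884395, sin(β/2)=0.466739
d^2_{-2,0}: single k=2 term ⇒ +0.417366;  D = +0.288614+0.301490i
d^2_{-1,0}: k∈[1..2] ⇒ +0.790840 -0.220264 = +0.570576;  D = -0.524730-0.224087i
d^2_{0,0}: k∈[0..2] ⇒ +0.611766 -0.681555 +0.047457 = -0.022333;  D = -0.022333+0.000000i
d^2_{1,0}: k∈[0..1] ⇒ -0.790840 +0.220264 = -0.570576;  D = +0.524730-0.224087i
d^2_{2,0}: single k=0 term ⇒ +0.417366;  D = +0.288614-0.301490i
Y_2^{m'}(θ=0.6852,φ=4.9876) and Σ D·Y over m':
  (+0.2886+0.3015i)·(-0.1318+0.0809i)  (-0.5247-0.2241i)·(+0.1029+0.3643i)  (-0.0223+0.0000i)·(+0.2519+0.0000i)  (+0.5247-0.2241i)·(-0.1029+0.3643i)  (+0.2886-0.3015i)·(-0.1318-0.0809i)
Y_2^0(R⁻¹ n̂) = -0.075205+0.000000i

Re=-0.0752 Im=0.0000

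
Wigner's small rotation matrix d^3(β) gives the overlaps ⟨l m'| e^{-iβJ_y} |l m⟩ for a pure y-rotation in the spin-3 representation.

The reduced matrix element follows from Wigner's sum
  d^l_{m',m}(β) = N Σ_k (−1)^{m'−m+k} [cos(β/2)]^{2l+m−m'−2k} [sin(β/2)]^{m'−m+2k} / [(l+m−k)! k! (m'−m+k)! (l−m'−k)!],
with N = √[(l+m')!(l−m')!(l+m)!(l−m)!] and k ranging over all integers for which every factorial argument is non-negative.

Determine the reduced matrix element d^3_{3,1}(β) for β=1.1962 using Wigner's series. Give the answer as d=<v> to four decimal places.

d^3_{3,1}(β=1.1962) via Wigner's sum:
Half-angle: c=0.826407, s=0.563073. N=√(720·1·24·2)=185.903201
The bounds max(0,m−m')=0 and min(l+m,l−m')=0 give 1 term
  k=0: (−1)^2·185.9032/(48)·0.8264^4·0.5631^2 = +0.572732
d^3_{3,1}(1.1962) = +0.572732

d=0.5727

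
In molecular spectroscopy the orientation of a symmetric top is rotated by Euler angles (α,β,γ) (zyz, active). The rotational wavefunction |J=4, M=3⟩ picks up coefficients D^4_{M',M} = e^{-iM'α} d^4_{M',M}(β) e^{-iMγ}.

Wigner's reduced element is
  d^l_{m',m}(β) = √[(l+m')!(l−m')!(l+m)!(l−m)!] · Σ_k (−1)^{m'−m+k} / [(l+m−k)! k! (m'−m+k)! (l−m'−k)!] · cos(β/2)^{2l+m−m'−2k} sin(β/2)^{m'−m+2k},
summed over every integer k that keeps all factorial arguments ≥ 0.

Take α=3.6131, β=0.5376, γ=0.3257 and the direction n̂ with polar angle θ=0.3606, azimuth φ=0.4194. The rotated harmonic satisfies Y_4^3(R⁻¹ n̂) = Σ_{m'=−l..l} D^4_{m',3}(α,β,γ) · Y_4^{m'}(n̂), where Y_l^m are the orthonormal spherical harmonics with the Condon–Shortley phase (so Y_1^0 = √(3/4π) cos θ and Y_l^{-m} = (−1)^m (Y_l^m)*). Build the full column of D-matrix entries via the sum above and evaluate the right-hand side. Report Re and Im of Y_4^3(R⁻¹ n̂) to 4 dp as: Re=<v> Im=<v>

Need the full column D^4_{m',3} for m'=−4..4 at α=3.6131, β=0.5376, γ=0.3257.
cos(β/2)=0.964090, sin(β/2)=0.265575
d^4_{-4,3}: single k=7 term ⇒ +0.000254;  D = +0.000156+0.000200i
d^4_{-3,3}: k∈[6..7] ⇒ +0.002283 -0.000025 = +0.002258;  D = -0.002045-0.000956i
d^4_{-2,3}: k∈[5..6] ⇒ +0.013288 -0.000336 = +0.012952;  D = +0.012945-0.000441i
d^4_{-1,3}: k∈[4..5] ⇒ +0.056851 -0.002588 = +0.054262;  D = -0.047474+0.026281i
d^4_{0,3}: k∈[3..4] ⇒ +0.184592 -0.014007 = +0.170585;  D = +0.095430-0.141394i
d^4_{1,3}: k∈[2..3] ⇒ +0.449521 -0.056851 = +0.392670;  D = -0.047861+0.389742i
d^4_{2,3}: k∈[1..2] ⇒ +0.769263 -0.175119 = +0.594143;  D = -0.203350-0.558261i
d^4_{3,3}: k∈[0..1] ⇒ +0.746348 -0.396440 = +0.349908;  D = +0.256031+0.238503i
d^4_{4,3}: single k=0 term ⇒ -0.581508;  D = +0.559108+0.159844i
Y_4^{m'}(θ=0.3606,φ=0.4194) and Σ D·Y over m':
  (+0.0002+0.0002i)·(-0.0007-0.0068i)  (-0.0020-0.0010i)·(+0.0158-0.0490i)  (+0.0129-0.0004i)·(+0.1427-0.1589i)  (-0.0475+0.0263i)·(+0.4463-0.1990i)  (+0.0954-0.1414i)·(+0.3769+0.0000i)  (-0.0479+0.3897i)·(-0.4463-0.1990i)  (-0.2033-0.5583i)·(+0.1427+0.1589i)  (+0.2560+0.2385i)·(-0.0158-0.0490i)  (+0.5591+0.1598i)·(-0.0007+0.0068i)
Y_4^3(R⁻¹ n̂) = +0.186408-0.323173i

Re=0.1864 Im=-0.3232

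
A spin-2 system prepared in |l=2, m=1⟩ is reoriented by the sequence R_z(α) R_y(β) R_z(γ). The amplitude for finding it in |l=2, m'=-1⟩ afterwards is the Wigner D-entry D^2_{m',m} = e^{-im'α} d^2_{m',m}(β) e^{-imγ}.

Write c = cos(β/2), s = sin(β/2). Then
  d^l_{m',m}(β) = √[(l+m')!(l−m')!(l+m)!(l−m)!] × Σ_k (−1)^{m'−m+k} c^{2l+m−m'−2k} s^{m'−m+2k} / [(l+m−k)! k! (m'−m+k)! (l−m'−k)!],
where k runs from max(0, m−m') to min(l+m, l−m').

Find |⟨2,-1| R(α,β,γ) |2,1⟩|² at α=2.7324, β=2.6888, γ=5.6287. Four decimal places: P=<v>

D^2_{-1,1}(2.7324,2.6888,5.6287) = e^{-i·-1·2.7324}·d^2_{-1,1}(2.6888)·e^{-i·1·5.6287}. Compute d first:
With c≡cos(β/2)=0.224467 and s≡sin(β/2)=0.974482, N=[1·6·6·1]^{1/2}=6.000000
The bounds max(0,m−m')=2 and min(l+m,l−m')=3 give 2 terms
  k=2: (−1)^0·6.0000/(2)·0.2245^2·0.9745^2 = +0.143541
  k=3: (−1)^1·6.0000/(6)·0.2245^0·0.9745^4 = -0.901768
d^2_{-1,1}(2.6888) = +0.143541 -0.901768 = -0.758227
|D^2_{-1,1}|² = |d^2_{-1,1}(β)|² = (-0.758227)² = 0.574908 (the z-rotation phases have unit modulus)

P=0.5749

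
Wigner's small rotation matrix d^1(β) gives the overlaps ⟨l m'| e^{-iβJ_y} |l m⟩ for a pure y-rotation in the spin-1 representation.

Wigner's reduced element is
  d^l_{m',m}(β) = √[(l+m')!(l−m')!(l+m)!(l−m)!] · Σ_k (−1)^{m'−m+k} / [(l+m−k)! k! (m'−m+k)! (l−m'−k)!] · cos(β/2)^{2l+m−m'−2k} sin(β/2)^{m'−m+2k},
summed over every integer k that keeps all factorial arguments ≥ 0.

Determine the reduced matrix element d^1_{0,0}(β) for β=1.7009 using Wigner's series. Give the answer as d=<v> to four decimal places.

d^1_{0,0}(β=1.7009) via Wigner's sum:
With c≡cos(β/2)=0.659645 and s≡sin(β/2)=0.751577, N=[1·1·1·1]^{1/2}=1.000000
The bounds max(0,m−m')=0 and min(l+m,l−m')=1 give 2 terms
  k=0: (−1)^0·1.0000/(1)·0.6596^2·0.7516^0 = +0.435132
  k=1: (−1)^1·1.0000/(1)·0.6596^0·0.7516^2 = -0.564868
d^1_{0,0}(1.7009) = +0.435132 -0.564868 = -0.129737

d=-0.1297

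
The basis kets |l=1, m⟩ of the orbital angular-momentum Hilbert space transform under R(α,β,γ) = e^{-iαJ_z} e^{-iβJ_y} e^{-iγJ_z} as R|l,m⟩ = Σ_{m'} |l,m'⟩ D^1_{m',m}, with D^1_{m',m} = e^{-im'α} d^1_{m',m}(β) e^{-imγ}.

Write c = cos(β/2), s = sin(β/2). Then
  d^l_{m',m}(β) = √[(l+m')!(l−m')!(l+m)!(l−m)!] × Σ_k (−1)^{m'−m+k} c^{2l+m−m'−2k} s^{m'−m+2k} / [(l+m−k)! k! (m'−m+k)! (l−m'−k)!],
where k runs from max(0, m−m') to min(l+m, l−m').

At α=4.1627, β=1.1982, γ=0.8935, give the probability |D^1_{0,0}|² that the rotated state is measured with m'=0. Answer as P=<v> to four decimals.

P=0.1325

First d^1_{0,0}(β=1.1982), then the phase factors e^{-i(0)α} and e^{-i(0)γ}:
With c≡cos(β/2)=0.825843 and s≡sin(β/2)=0.563899, N=[1·1·1·1]^{1/2}=1.000000
k∈{0,1} keeps every argument non-negative
  k=0: (−1)^0·1.0000/(1)·0.8258^2·0.5639^0 = +0.682017
  k=1: (−1)^1·1.0000/(1)·0.8258^0·0.5639^2 = -0.317983
d^1_{0,0}(1.1982) = +0.682017 -0.317983 = +0.364035
|D^1_{0,0}|² = |d^1_{0,0}(β)|² = (+0.364035)² = 0.132521 (the z-rotation phases have unit modulus)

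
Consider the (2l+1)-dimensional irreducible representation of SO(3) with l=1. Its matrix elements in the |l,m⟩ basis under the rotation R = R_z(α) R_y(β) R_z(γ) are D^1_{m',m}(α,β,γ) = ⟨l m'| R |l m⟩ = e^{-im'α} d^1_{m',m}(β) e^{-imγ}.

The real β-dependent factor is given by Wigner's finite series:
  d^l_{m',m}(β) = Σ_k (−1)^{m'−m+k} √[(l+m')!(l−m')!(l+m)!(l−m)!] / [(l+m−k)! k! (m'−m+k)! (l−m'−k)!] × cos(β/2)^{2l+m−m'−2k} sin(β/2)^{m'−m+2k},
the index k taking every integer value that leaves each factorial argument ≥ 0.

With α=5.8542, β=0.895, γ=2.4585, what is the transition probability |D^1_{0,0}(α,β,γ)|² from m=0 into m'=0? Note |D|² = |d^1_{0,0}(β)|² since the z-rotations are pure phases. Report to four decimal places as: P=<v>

First d^1_{0,0}(β=0.895), then the phase factors e^{-i(0)α} and e^{-i(0)γ}:
With c≡cos(β/2)=0.901532 and s≡sin(β/2)=0.432713, N=[1·1·1·1]^{1/2}=1.000000
The bounds max(0,m−m')=0 and min(l+m,l−m')=1 give 2 terms
  k=0: (−1)^0·1.0000/(1)·0.9015^2·0.4327^0 = +0.812759
  k=1: (−1)^1·1.0000/(1)·0.9015^0·0.4327^2 = -0.187241
d^1_{0,0}(0.895) = +0.812759 -0.187241 = +0.625519
|D^1_{0,0}|² = |d^1_{0,0}(β)|² = (+0.625519)² = 0.391274 (the z-rotation phases have unit modulus)

P=0.3913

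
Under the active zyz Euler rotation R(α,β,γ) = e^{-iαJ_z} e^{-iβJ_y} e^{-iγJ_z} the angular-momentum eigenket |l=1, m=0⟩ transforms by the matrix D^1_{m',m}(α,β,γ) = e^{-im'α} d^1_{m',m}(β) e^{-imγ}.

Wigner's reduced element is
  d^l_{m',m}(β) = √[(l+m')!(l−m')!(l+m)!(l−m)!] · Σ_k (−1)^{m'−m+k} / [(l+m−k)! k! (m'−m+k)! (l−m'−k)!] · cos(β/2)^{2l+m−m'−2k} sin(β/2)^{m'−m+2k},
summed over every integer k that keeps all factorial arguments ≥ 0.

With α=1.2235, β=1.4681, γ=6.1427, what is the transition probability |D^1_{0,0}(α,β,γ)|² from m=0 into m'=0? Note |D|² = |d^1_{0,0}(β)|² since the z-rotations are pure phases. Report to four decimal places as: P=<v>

Split into d^1_{0,0}(β=1.4681) × two z-phases.
With c≡cos(β/2)=0.742467 and s≡sin(β/2)=0.669882, N=[1·1·1·1]^{1/2}=1.000000
k∈{0,1} keeps every argument non-negative
  k=0: (−1)^0·1.0000/(1)·0.7425^2·0.6699^0 = +0.551258
  k=1: (−1)^1·1.0000/(1)·0.7425^0·0.6699^2 = -0.448742
d^1_{0,0}(1.4681) = +0.551258 -0.448742 = +0.102516
|D^1_{0,0}|² = |d^1_{0,0}(β)|² = (+0.102516)² = 0.010510 (the z-rotation phases have unit modulus)

P=0.0105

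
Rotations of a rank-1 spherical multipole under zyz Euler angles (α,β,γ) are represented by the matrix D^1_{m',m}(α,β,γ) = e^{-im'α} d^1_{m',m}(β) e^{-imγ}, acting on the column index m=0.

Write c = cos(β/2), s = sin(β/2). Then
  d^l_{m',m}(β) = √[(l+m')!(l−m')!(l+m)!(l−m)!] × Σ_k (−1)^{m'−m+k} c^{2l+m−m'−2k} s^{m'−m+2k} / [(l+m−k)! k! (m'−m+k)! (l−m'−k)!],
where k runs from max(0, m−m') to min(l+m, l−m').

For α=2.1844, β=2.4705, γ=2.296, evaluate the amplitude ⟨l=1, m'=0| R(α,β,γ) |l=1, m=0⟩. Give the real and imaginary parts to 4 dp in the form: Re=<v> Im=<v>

Split into d^1_{0,0}(β=2.4705) × two z-phases.
Half-angle: c=0.329285, s=0.944231. N=√(1·1·1·1)=1.000000
The bounds max(0,m−m')=0 and min(l+m,l−m')=1 give 2 terms
  k=0: (−1)^0·1.0000/(1)·0.3293^2·0.9442^0 = +0.108429
  k=1: (−1)^1·1.0000/(1)·0.3293^0·0.9442^2 = -0.891571
d^1_{0,0}(2.4705) = +0.108429 -0.891571 = -0.783143
Phases: e^{-i·(0)·2.1844}=+1.000000+0.000000i, e^{-i·(0)·2.296}=+1.000000+0.000000i ⇒ D=-0.783143+0.000000i

Re=-0.7831 Im=0.0000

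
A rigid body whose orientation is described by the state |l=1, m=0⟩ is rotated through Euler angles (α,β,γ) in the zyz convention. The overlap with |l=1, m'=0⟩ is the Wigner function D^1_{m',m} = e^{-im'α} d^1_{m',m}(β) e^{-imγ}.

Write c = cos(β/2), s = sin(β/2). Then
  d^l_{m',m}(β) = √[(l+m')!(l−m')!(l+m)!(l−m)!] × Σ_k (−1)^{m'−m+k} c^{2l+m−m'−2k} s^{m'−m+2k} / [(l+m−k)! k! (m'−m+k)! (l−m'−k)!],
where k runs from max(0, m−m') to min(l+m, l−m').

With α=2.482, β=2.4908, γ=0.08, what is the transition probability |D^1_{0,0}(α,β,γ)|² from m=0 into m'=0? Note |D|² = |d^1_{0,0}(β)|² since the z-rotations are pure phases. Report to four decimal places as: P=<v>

First d^1_{0,0}(β=2.4908), then the phase factors e^{-i(0)α} and e^{-i(0)γ}:
Half-angle: c=0.319684, s=0.947524. N=√(1·1·1·1)=1.000000
Admissible k: 0..1 (factorial args all ≥0)
  k=0: (−1)^0·1.0000/(1)·0.3197^2·0.9475^0 = +0.102198
  k=1: (−1)^1·1.0000/(1)·0.3197^0·0.9475^2 = -0.897802
d^1_{0,0}(2.4908) = +0.102198 -0.897802 = -0.795604
|D^1_{0,0}|² = |d^1_{0,0}(β)|² = (-0.795604)² = 0.632985 (the z-rotation phases have unit modulus)

P=0.6330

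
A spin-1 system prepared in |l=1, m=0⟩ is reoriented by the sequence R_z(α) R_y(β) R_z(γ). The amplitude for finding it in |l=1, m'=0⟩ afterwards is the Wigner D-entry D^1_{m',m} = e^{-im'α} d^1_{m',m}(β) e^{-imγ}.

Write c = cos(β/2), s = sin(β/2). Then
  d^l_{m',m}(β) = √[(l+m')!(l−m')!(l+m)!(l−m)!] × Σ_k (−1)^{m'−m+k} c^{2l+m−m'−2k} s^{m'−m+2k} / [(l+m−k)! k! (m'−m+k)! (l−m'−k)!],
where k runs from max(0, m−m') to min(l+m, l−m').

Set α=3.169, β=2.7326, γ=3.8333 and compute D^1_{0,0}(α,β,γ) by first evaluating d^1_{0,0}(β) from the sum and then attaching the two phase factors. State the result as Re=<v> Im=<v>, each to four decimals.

First d^1_{0,0}(β=2.7326), then the phase factors e^{-i(0)α} and e^{-i(0)γ}:
c=cos(2.7326/2)=0.203074, s=sin(2.7326/2)=0.979163; N=√[1·1·1·1]=1.000000
k∈{0,1} keeps every argument non-negative
  k=0: (−1)^0·1.0000/(1)·0.2031^2·0.9792^0 = +0.041239
  k=1: (−1)^1·1.0000/(1)·0.2031^0·0.9792^2 = -0.958761
d^1_{0,0}(2.7326) = +0.041239 -0.958761 = -0.917522
Attach z-rotation phases: D = e^{-i(0)(3.169)}·(-0.917522)·e^{-i(0)(3.8333)} = -0.917522+0.000000i

Re=-0.9175 Im=0.0000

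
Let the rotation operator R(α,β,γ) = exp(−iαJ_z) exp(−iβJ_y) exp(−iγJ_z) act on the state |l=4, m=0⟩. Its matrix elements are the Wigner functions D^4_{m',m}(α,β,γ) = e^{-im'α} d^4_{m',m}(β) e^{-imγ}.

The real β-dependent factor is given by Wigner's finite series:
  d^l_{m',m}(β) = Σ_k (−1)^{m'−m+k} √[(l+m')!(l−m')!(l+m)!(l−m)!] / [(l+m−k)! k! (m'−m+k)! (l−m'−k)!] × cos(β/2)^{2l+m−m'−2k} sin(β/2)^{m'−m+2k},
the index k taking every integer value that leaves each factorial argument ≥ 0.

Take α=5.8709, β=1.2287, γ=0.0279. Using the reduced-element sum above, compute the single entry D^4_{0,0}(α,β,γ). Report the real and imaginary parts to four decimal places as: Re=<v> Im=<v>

Re=0.0084 Im=0.0000

Split into d^4_{0,0}(β=1.2287) × two z-phases.
c=cos(1.2287/2)=0.817148, s=sin(1.2287/2)=0.576427; N=√[24·24·24·24]=576.000000
The bounds max(0,m−m')=0 and min(l+m,l−m')=4 give 5 terms
  k=0: (−1)^0·576.0000/(576)·0.8171^8·0.5764^0 = +0.198796
  k=1: (−1)^1·576.0000/(36)·0.8171^6·0.5764^2 = -1.582758
  k=2: (−1)^2·576.0000/(16)·0.8171^4·0.5764^4 = +1.772086
  k=3: (−1)^3·576.0000/(36)·0.8171^2·0.5764^6 = -0.391913
  k=4: (−1)^4·576.0000/(576)·0.8171^0·0.5764^8 = +0.012189
d^4_{0,0}(1.2287) = +0.198796 -1.582758 +1.772086 -0.391913 +0.012189 = +0.008399
Phases: e^{-i·(0)·5.8709}=+1.000000+0.000000i, e^{-i·(0)·0.0279}=+1.000000+0.000000i ⇒ D=+0.008399+0.000000i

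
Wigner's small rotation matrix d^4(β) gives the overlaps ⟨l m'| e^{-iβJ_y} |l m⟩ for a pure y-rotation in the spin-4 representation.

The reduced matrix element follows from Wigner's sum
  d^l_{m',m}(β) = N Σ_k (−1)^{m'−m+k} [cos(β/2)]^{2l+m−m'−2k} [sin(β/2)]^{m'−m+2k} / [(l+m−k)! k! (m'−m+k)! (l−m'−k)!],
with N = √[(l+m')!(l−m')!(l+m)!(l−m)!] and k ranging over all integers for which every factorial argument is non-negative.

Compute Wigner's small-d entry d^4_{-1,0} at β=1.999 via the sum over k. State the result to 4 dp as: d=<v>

d^4_{-1,0}(β=1.999) via Wigner's sum:
Half-angle: c=0.540723, s=0.841201. N=√(6·120·24·24)=643.987578
k∈{1,2,3,4} keeps every argument non-negative
  k=1: (−1)^0·643.9876/(144)·0.5407^7·0.8412^1 = +0.050844
  k=2: (−1)^1·643.9876/(24)·0.5407^5·0.8412^3 = -0.738311
  k=3: (−1)^2·643.9876/(24)·0.5407^3·0.8412^5 = +1.786853
  k=4: (−1)^3·643.9876/(144)·0.5407^1·0.8412^7 = -0.720754
d^4_{-1,0}(1.999) = +0.050844 -0.738311 +1.786853 -0.720754 = +0.378632

d=0.3786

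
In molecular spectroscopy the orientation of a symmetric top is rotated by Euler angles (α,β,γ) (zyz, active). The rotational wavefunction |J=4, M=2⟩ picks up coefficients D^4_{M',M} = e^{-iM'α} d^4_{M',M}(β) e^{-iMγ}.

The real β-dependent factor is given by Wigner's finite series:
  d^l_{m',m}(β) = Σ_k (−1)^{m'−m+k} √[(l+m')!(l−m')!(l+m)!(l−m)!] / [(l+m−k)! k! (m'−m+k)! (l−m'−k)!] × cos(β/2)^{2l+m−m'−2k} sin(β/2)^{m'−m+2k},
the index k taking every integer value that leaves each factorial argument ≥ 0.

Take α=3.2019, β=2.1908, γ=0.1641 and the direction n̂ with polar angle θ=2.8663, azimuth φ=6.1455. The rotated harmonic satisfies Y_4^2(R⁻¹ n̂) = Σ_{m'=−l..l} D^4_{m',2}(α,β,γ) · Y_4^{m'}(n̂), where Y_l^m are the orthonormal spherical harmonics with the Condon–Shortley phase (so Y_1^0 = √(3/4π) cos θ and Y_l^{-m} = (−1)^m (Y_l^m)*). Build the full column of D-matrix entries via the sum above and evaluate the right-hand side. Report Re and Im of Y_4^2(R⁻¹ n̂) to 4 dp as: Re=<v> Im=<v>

Re=-0.0520 Im=0.0113

Need the full column D^4_{m',2} for m'=−4..4 at α=3.2019, β=2.1908, γ=0.1641.
cos(β/2)=0.457691, sin(β/2)=0.889111
d^4_{-4,2}: single k=6 term ⇒ +0.547596;  D = +0.545527-0.047565i
d^4_{-3,2}: k∈[5..6] ⇒ +0.597975 -0.752193 = -0.154219;  D = +0.152549-0.022631i
d^4_{-2,2}: k∈[4..6] ⇒ +0.411344 -1.241832 +0.390526 = -0.439963;  D = -0.430517+0.090675i
d^4_{-1,2}: k∈[3..5] ⇒ +0.199639 -1.130066 +0.852907 = -0.077520;  D = +0.074755-0.020520i
d^4_{0,2}: k∈[2..4] ⇒ +0.068939 -0.693751 +0.981754 = +0.356943;  D = +0.337890-0.115057i
d^4_{1,2}: k∈[1..3] ⇒ +0.015871 -0.299458 +0.753377 = +0.469790;  D = -0.434779+0.177960i
d^4_{2,2}: k∈[0..2] ⇒ +0.001926 -0.087202 +0.411344 = +0.326067;  D = +0.293774-0.141480i
d^4_{3,2}: k∈[0..1] ⇒ -0.013997 +0.158458 = +0.144462;  D = -0.126140+0.070412i
d^4_{4,2}: single k=0 term ⇒ +0.038453;  D = +0.032385-0.020732i
Y_4^{m'}(θ=2.8663,φ=6.1455) and Σ D·Y over m':
  (+0.5455-0.0476i)·(+0.0021+0.0013i)  (+0.1525-0.0226i)·(-0.0222-0.0097i)  (-0.4305+0.0907i)·(+0.1304+0.0368i)  (+0.0748-0.0205i)·(-0.4269-0.0592i)  (+0.3379-0.1151i)·(+0.5538+0.0000i)  (-0.4348+0.1780i)·(+0.4269-0.0592i)  (+0.2938-0.1415i)·(+0.1304-0.0368i)  (-0.1261+0.0704i)·(+0.0222-0.0097i)  (+0.0324-0.0207i)·(+0.0021-0.0013i)
Y_4^2(R⁻¹ n̂) = -0.051965+0.011311i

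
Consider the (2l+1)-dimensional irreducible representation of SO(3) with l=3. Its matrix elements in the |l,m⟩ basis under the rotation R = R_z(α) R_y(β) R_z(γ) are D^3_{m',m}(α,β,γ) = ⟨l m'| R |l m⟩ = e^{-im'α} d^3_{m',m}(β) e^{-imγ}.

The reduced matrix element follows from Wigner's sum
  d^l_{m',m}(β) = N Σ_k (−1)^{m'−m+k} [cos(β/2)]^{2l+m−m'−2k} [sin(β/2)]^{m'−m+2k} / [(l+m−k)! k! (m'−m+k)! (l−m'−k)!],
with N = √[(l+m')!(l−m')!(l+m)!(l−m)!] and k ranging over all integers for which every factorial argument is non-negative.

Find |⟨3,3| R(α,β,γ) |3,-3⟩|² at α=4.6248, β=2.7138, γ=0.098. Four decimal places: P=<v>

D^3_{3,-3}(4.6248,2.7138,0.098) = e^{-i·3·4.6248}·d^3_{3,-3}(2.7138)·e^{-i·-3·0.098}. Compute d first:
Half-angle: c=0.212269, s=0.977211. N=√(720·1·1·720)=720.000000
Admissible k: 0..0 (factorial args all ≥0)
  k=0: (−1)^6·720.0000/(720)·0.2123^0·0.9772^6 = +0.870825
d^3_{3,-3}(2.7138) = +0.870825
|D^3_{3,-3}|² = |d^3_{3,-3}(β)|² = (+0.870825)² = 0.758336 (the z-rotation phases have unit modulus)

P=0.7583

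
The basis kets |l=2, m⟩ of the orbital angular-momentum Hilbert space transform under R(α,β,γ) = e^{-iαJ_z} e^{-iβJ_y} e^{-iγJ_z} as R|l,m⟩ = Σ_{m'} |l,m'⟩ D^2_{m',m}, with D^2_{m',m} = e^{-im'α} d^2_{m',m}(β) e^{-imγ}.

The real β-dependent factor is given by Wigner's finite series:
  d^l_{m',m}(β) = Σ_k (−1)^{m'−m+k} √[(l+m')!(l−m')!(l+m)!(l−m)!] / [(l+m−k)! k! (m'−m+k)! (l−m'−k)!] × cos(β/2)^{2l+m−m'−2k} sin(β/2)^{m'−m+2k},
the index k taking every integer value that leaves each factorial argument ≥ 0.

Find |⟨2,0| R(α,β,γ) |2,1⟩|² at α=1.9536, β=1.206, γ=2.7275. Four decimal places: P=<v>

Split into d^2_{0,1}(β=1.206) × two z-phases.
Half-angle: c=0.823638, s=0.567116. N=√(2·2·6·1)=4.898979
k∈{1,2} keeps every argument non-negative
  k=1: (−1)^0·4.8990/(2)·0.8236^3·0.5671^1 = +0.776169
  k=2: (−1)^1·4.8990/(2)·0.8236^1·0.5671^3 = -0.367983
d^2_{0,1}(1.206) = +0.776169 -0.367983 = +0.408187
|D^2_{0,1}|² = |d^2_{0,1}(β)|² = (+0.408187)² = 0.166616 (the z-rotation phases have unit modulus)

P=0.1666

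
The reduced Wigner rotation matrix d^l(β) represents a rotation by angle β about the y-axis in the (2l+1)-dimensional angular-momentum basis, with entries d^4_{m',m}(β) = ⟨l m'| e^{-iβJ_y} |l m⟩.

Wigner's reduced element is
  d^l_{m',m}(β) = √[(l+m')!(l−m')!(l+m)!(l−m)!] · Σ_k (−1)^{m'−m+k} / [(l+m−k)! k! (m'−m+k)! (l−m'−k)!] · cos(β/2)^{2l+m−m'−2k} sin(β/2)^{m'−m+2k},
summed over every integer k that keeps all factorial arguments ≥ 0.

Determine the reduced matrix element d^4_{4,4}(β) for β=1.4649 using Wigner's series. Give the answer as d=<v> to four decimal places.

d=0.0934

d^4_{4,4}(β=1.4649) via Wigner's sum:
c=cos(1.4649/2)=0.743538, s=sin(1.4649/2)=0.668693; N=√[40320·1·40320·1]=40320.000000
Admissible k: 0..0 (factorial args all ≥0)
  k=0: (−1)^0·40320.0000/(40320)·0.7435^8·0.6687^0 = +0.093417
d^4_{4,4}(1.4649) = +0.093417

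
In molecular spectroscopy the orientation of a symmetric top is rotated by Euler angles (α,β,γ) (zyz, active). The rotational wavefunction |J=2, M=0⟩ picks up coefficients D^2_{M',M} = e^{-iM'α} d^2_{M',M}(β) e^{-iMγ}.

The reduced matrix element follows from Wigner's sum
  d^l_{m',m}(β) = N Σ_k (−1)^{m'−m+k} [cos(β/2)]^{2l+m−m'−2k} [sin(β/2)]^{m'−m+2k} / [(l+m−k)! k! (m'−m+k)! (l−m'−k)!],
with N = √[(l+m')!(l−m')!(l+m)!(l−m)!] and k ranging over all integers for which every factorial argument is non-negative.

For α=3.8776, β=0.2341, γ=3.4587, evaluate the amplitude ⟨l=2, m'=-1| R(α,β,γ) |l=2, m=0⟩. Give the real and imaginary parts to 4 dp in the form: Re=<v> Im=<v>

Split into d^2_{-1,0}(β=0.2341) × two z-phases.
c=cos(0.2341/2)=0.993157, s=sin(0.2341/2)=0.116783; N=√[1·6·2·2]=4.898979
The bounds max(0,m−m')=1 and min(l+m,l−m')=2 give 2 terms
  k=1: (−1)^0·4.8990/(2)·0.9932^3·0.1168^1 = +0.280227
  k=2: (−1)^1·4.8990/(2)·0.9932^1·0.1168^3 = -0.003875
d^2_{-1,0}(0.2341) = +0.280227 -0.003875 = +0.276352
Attach z-rotation phases: D = e^{-i(-1)(3.8776)}·(+0.276352)·e^{-i(0)(3.4587)} = -0.204820-0.185524i

Re=-0.2048 Im=-0.1855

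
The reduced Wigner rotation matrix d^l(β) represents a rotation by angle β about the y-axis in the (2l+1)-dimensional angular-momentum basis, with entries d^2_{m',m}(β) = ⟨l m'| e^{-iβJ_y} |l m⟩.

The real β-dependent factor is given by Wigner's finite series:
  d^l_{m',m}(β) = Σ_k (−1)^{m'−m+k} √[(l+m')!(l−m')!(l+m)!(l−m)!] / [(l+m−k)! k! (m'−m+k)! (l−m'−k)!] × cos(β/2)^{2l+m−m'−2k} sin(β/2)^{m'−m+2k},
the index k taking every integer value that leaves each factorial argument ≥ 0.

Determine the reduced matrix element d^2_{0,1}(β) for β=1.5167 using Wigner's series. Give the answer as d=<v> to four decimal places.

d^2_{0,1}(β=1.5167) via Wigner's sum:
Half-angle: c=0.725972, s=0.687725. N=√(2·2·6·1)=4.898979
The bounds max(0,m−m')=1 and min(l+m,l−m')=2 give 2 terms
  k=1: (−1)^0·4.8990/(2)·0.7260^3·0.6877^1 = +0.644539
  k=2: (−1)^1·4.8990/(2)·0.7260^1·0.6877^3 = -0.578414
d^2_{0,1}(1.5167) = +0.644539 -0.578414 = +0.066125

d=0.0661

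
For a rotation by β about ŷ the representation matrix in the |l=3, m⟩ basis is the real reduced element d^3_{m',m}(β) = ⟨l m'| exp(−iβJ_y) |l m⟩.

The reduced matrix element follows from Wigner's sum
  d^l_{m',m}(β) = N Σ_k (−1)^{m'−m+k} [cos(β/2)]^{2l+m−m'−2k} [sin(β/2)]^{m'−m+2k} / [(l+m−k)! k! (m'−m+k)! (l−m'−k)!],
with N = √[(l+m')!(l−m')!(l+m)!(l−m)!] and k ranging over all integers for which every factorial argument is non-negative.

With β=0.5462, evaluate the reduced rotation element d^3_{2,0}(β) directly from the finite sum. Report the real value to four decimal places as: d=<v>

d^3_{2,0}(β=0.5462) via Wigner's sum:
Half-angle: c=0.962939, s=0.269718. N=√(120·1·6·6)=65.726707
k: max(0,(0)−(2))=0 … min(3+(0),3−(2))=1
  k=0: (−1)^2·65.7267/(12)·0.9629^4·0.2697^2 = +0.342591
  k=1: (−1)^3·65.7267/(12)·0.9629^2·0.2697^4 = -0.026878
d^3_{2,0}(0.5462) = +0.342591 -0.026878 = +0.315713

d=0.3157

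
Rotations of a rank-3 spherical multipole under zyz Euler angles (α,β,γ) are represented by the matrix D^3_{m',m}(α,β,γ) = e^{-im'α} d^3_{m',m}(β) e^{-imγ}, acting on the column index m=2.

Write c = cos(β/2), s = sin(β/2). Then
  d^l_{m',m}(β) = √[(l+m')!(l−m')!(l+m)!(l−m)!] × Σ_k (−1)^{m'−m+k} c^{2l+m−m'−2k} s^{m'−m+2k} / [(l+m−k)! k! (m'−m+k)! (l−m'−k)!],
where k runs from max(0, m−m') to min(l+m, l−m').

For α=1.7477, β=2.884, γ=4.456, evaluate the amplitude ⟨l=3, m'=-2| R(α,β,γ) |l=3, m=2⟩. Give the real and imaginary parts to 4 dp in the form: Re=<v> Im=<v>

Split into d^3_{-2,2}(β=2.884) × two z-phases.
Half-angle: c=0.128441, s=0.991717. N=√(1·120·120·1)=120.000000
Admissible k: 4..5 (factorial args all ≥0)
  k=4: (−1)^0·120.0000/(24)·0.1284^2·0.9917^4 = +0.079786
  k=5: (−1)^1·120.0000/(120)·0.1284^0·0.9917^6 = -0.951321
d^3_{-2,2}(2.884) = +0.079786 -0.951321 = -0.871535
Attach z-rotation phases: D = e^{-i(-2)(1.7477)}·(-0.871535)·e^{-i(2)(4.456)} = -0.564260-0.664217i

Re=-0.5643 Im=-0.6642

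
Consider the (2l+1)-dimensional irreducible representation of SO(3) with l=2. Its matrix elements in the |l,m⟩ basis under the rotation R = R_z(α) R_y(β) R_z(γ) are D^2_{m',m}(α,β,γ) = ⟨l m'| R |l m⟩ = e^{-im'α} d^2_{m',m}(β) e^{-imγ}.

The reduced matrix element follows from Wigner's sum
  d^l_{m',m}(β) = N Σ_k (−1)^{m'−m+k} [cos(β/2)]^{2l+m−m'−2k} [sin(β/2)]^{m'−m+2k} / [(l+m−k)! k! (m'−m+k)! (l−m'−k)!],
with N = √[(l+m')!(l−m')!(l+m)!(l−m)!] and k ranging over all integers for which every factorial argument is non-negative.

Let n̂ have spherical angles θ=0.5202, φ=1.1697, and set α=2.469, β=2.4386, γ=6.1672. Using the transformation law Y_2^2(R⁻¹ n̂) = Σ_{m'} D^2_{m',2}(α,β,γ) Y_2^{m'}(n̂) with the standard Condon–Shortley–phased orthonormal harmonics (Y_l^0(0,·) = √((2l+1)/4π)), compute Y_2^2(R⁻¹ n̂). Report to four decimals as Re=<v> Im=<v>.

Re=0.0225 Im=0.2572

Need the full column D^2_{m',2} for m'=−2..2 at α=2.469, β=2.4386, γ=6.1672.
cos(β/2)=0.344303, sin(β/2)=0.938859
d^2_{-2,2}: single k=4 term ⇒ +0.776964;  D = +0.343247-0.697032i
d^2_{-1,2}: single k=3 term ⇒ +0.569864;  D = -0.515434+0.243048i
d^2_{0,2}: single k=2 term ⇒ +0.255951;  D = +0.249096+0.058842i
d^2_{1,2}: single k=1 term ⇒ +0.076640;  D = -0.047365-0.060251i
d^2_{2,2}: single k=0 term ⇒ +0.014053;  D = -0.000089+0.014053i
Y_2^{m'}(θ=0.5202,φ=1.1697) and Σ D·Y over m':
  (+0.3432-0.6970i)·(-0.0663-0.0686i)  (-0.5154+0.2430i)·(+0.1301-0.3068i)  (+0.2491+0.0588i)·(+0.3970+0.0000i)  (-0.0474-0.0603i)·(-0.1301-0.3068i)  (-0.0001+0.0141i)·(-0.0663+0.0686i)
Y_2^2(R⁻¹ n̂) = +0.022529+0.257215i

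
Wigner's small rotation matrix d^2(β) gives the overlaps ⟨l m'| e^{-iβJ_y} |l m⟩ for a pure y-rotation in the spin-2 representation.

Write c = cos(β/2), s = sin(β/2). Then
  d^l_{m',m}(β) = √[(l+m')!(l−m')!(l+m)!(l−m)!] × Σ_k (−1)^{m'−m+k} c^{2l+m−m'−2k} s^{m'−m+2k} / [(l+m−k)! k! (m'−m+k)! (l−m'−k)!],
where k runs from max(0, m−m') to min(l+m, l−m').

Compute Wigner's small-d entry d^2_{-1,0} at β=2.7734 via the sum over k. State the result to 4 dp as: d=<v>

d=-0.4113

d^2_{-1,0}(β=2.7734) via Wigner's sum:
c=cos(2.7734/2)=0.183058, s=sin(2.7734/2)=0.983102; N=√[1·6·2·2]=4.898979
The bounds max(0,m−m')=1 and min(l+m,l−m')=2 give 2 terms
  k=1: (−1)^0·4.8990/(2)·0.1831^3·0.9831^1 = +0.014772
  k=2: (−1)^1·4.8990/(2)·0.1831^1·0.9831^3 = -0.426050
d^2_{-1,0}(2.7734) = +0.014772 -0.426050 = -0.411278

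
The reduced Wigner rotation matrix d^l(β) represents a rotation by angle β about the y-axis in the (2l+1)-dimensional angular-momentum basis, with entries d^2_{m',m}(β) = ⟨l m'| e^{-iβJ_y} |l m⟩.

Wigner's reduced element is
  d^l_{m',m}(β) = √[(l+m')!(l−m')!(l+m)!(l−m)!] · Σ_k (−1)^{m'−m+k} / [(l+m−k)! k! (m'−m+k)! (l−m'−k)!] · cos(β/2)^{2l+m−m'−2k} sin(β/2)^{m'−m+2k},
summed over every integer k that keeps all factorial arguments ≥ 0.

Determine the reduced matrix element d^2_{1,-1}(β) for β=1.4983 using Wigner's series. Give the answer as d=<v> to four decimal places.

d^2_{1,-1}(β=1.4983) via Wigner's sum:
c=cos(1.4983/2)=0.732268, s=sin(1.4983/2)=0.681017; N=√[6·1·1·6]=6.000000
The bounds max(0,m−m')=0 and min(l+m,l−m')=1 give 2 terms
  k=0: (−1)^2·6.0000/(2)·0.7323^2·0.6810^2 = +0.746065
  k=1: (−1)^3·6.0000/(6)·0.7323^0·0.6810^4 = -0.215095
d^2_{1,-1}(1.4983) = +0.746065 -0.215095 = +0.530970

d=0.5310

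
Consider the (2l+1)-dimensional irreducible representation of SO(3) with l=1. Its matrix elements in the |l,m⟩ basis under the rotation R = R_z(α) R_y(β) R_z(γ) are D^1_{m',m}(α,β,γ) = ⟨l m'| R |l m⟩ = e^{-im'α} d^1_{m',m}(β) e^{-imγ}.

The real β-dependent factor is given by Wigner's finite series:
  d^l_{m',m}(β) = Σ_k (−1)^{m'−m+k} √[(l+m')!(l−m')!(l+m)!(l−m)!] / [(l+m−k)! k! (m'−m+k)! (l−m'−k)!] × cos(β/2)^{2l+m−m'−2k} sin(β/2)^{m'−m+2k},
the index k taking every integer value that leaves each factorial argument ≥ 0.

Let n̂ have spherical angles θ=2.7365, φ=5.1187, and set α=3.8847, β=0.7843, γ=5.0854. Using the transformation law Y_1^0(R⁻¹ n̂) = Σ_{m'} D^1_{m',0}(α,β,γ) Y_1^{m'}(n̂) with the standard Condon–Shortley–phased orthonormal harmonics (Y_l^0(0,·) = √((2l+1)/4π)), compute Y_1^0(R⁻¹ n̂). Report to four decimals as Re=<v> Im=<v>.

Need the full column D^1_{m',0} for m'=−1..1 at α=3.8847, β=0.7843, γ=5.0854.
cos(β/2)=0.924090, sin(β/2)=0.382176
d^1_{-1,0}: single k=1 term ⇒ +0.499451;  D = -0.367780-0.337918i
d^1_{0,0}: k∈[0..1] ⇒ +0.853941 -0.146059 = +0.707883;  D = +0.707883+0.000000i
d^1_{1,0}: single k=0 term ⇒ -0.499451;  D = +0.367780-0.337918i
Y_1^{m'}(θ=2.7365,φ=5.1187) and Σ D·Y over m':
  (-0.3678-0.3379i)·(+0.0538+0.1251i)  (+0.7079+0.0000i)·(-0.4491+0.0000i)  (+0.3678-0.3379i)·(-0.0538+0.1251i)
Y_1^0(R⁻¹ n̂) = -0.272934+0.000000i

Re=-0.2729 Im=0.0000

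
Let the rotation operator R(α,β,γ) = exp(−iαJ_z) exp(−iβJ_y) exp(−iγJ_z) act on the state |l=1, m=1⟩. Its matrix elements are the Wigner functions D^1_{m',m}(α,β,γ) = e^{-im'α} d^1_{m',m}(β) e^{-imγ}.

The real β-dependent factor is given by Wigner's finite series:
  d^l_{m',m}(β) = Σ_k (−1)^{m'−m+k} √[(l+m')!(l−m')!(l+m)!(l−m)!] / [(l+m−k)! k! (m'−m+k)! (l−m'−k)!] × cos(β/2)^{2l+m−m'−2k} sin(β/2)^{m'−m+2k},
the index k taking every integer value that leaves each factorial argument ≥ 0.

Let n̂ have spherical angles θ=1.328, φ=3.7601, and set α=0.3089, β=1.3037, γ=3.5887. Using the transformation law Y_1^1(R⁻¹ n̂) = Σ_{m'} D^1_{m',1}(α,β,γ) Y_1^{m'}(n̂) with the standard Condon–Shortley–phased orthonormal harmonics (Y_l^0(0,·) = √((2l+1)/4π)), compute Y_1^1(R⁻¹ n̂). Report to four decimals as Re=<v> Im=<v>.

Need the full column D^1_{m',1} for m'=−1..1 at α=0.3089, β=1.3037, γ=3.5887.
cos(β/2)=0.794963, sin(β/2)=0.606658
d^1_{-1,1}: single k=2 term ⇒ +0.368034;  D = -0.364525+0.050703i
d^1_{0,1}: single k=1 term ⇒ +0.682034;  D = -0.614991+0.294883i
d^1_{1,1}: single k=0 term ⇒ +0.631966;  D = -0.459806+0.433542i
Y_1^{m'}(θ=1.328,φ=3.7601) and Σ D·Y over m':
  (-0.3645+0.0507i)·(-0.2732+0.1944i)  (-0.6150+0.2949i)·(+0.1175+0.0000i)  (-0.4598+0.4335i)·(+0.2732+0.1944i)
Y_1^1(R⁻¹ n̂) = -0.192437-0.021046i

Re=-0.1924 Im=-0.0210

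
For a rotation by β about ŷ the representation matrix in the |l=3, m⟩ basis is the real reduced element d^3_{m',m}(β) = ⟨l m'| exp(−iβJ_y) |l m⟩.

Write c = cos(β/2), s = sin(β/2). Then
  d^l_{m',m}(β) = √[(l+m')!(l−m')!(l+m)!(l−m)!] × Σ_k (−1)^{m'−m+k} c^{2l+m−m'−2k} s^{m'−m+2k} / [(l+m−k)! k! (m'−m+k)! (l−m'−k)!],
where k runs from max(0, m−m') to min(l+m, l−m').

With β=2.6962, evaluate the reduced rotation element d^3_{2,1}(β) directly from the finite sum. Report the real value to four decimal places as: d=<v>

d^3_{2,1}(β=2.6962) via Wigner's sum:
With c≡cos(β/2)=0.220860 and s≡sin(β/2)=0.975305, N=[120·1·24·2]^{1/2}=75.894664
The bounds max(0,m−m')=0 and min(l+m,l−m')=1 give 2 terms
  k=0: (−1)^1·75.8947/(24)·0.2209^5·0.9753^1 = -0.001621
  k=1: (−1)^2·75.8947/(12)·0.2209^3·0.9753^3 = +0.063213
d^3_{2,1}(2.6962) = -0.001621 +0.063213 = +0.061592

d=0.0616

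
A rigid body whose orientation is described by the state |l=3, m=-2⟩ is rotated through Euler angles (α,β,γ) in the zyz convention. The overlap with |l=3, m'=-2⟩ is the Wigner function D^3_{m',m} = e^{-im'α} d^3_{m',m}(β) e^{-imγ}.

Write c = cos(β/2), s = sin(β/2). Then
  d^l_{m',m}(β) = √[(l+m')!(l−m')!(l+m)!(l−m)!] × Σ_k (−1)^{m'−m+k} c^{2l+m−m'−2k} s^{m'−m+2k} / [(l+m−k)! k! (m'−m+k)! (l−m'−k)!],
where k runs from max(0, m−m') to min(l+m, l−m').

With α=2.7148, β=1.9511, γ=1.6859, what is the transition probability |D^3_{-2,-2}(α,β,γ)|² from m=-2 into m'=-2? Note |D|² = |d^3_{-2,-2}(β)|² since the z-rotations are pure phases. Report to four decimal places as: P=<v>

Split into d^3_{-2,-2}(β=1.9511) × two z-phases.
With c≡cos(β/2)=0.560713 and s≡sin(β/2)=0.828010, N=[1·120·1·120]^{1/2}=120.000000
k: max(0,(-2)−(-2))=0 … min(3+(-2),3−(-2))=1
  k=0: (−1)^0·120.0000/(120)·0.5607^6·0.8280^0 = +0.031077
  k=1: (−1)^1·120.0000/(24)·0.5607^4·0.8280^2 = -0.338847
d^3_{-2,-2}(1.9511) = +0.031077 -0.338847 = -0.307769
|D^3_{-2,-2}|² = |d^3_{-2,-2}(β)|² = (-0.307769)² = 0.094722 (the z-rotation phases have unit modulus)

P=0.0947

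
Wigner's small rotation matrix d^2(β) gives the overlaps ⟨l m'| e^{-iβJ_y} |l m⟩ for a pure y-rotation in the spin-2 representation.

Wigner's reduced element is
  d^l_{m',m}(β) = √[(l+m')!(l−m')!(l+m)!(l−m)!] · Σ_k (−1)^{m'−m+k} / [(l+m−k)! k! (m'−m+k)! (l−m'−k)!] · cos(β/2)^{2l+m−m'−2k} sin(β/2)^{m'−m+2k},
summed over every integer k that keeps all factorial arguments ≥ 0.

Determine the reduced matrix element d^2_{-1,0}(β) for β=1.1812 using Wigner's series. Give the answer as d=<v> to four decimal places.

d=0.4303

d^2_{-1,0}(β=1.1812) via Wigner's sum:
c=cos(1.1812/2)=0.830607, s=sin(1.1812/2)=0.556859; N=√[1·6·2·2]=4.898979
k: max(0,(0)−(-1))=1 … min(2+(0),2−(-1))=2
  k=1: (−1)^0·4.8990/(2)·0.8306^3·0.5569^1 = +0.781641
  k=2: (−1)^1·4.8990/(2)·0.8306^1·0.5569^3 = -0.351324
d^2_{-1,0}(1.1812) = +0.781641 -0.351324 = +0.430317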